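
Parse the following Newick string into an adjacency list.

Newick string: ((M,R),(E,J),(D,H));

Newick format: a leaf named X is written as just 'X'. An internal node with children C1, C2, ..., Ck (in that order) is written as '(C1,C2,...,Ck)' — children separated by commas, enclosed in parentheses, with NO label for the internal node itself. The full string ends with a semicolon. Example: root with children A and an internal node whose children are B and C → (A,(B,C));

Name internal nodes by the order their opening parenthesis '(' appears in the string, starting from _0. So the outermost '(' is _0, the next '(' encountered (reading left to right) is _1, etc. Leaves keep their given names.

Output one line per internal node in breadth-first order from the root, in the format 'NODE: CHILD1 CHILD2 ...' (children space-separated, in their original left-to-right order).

Input: ((M,R),(E,J),(D,H));
Scanning left-to-right, naming '(' by encounter order:
  pos 0: '(' -> open internal node _0 (depth 1)
  pos 1: '(' -> open internal node _1 (depth 2)
  pos 5: ')' -> close internal node _1 (now at depth 1)
  pos 7: '(' -> open internal node _2 (depth 2)
  pos 11: ')' -> close internal node _2 (now at depth 1)
  pos 13: '(' -> open internal node _3 (depth 2)
  pos 17: ')' -> close internal node _3 (now at depth 1)
  pos 18: ')' -> close internal node _0 (now at depth 0)
Total internal nodes: 4
BFS adjacency from root:
  _0: _1 _2 _3
  _1: M R
  _2: E J
  _3: D H

Answer: _0: _1 _2 _3
_1: M R
_2: E J
_3: D H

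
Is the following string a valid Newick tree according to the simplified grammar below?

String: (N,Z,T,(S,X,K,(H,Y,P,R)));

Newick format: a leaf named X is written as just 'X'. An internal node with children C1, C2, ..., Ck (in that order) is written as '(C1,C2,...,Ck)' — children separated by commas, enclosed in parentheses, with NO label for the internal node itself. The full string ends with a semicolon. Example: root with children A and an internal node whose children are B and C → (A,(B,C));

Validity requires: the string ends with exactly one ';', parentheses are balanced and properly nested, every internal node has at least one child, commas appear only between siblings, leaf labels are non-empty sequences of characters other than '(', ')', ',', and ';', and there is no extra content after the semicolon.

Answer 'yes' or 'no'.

Input: (N,Z,T,(S,X,K,(H,Y,P,R)));
Paren balance: 3 '(' vs 3 ')' OK
Ends with single ';': True
Full parse: OK
Valid: True

Answer: yes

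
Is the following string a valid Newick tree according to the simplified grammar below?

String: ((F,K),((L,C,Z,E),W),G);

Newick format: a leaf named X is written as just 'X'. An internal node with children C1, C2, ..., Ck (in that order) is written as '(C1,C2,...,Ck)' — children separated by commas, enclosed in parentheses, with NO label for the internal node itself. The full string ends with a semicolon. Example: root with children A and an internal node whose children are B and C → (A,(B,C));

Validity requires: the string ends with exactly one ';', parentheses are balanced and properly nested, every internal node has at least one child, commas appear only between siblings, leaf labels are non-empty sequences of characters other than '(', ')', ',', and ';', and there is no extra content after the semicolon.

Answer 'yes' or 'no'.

Input: ((F,K),((L,C,Z,E),W),G);
Paren balance: 4 '(' vs 4 ')' OK
Ends with single ';': True
Full parse: OK
Valid: True

Answer: yes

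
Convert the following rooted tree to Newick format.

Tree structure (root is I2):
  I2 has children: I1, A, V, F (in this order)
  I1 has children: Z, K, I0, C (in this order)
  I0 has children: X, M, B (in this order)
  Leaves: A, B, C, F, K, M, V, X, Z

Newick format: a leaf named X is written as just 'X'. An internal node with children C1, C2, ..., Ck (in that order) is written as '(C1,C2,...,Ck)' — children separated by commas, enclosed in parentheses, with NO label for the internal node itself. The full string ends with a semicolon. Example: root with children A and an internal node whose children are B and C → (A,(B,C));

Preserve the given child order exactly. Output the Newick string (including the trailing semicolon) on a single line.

Answer: ((Z,K,(X,M,B),C),A,V,F);

Derivation:
internal I2 with children ['I1', 'A', 'V', 'F']
  internal I1 with children ['Z', 'K', 'I0', 'C']
    leaf 'Z' → 'Z'
    leaf 'K' → 'K'
    internal I0 with children ['X', 'M', 'B']
      leaf 'X' → 'X'
      leaf 'M' → 'M'
      leaf 'B' → 'B'
    → '(X,M,B)'
    leaf 'C' → 'C'
  → '(Z,K,(X,M,B),C)'
  leaf 'A' → 'A'
  leaf 'V' → 'V'
  leaf 'F' → 'F'
→ '((Z,K,(X,M,B),C),A,V,F)'
Final: ((Z,K,(X,M,B),C),A,V,F);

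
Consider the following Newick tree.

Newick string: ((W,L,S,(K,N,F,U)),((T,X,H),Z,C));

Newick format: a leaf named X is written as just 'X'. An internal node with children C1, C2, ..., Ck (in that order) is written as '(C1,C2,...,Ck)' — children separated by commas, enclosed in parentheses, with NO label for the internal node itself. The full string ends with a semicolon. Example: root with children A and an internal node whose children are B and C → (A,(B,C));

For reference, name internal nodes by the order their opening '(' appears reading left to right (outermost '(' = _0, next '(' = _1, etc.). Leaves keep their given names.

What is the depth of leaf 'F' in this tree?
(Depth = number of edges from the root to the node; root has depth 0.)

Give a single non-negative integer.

Newick: ((W,L,S,(K,N,F,U)),((T,X,H),Z,C));
Naming internals by '(' encounter order: outermost '(' = _0, next = _1, ...
Query node: F
Path from root: _0 -> _1 -> _2 -> F
Depth of F: 3 (number of edges from root)

Answer: 3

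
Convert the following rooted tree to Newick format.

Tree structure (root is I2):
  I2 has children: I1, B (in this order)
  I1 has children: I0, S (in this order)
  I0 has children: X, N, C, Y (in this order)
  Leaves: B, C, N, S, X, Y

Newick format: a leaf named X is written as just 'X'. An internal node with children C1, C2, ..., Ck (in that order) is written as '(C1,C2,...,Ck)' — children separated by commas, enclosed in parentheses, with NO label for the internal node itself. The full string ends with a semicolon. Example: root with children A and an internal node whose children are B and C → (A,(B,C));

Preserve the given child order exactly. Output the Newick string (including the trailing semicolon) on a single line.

Answer: (((X,N,C,Y),S),B);

Derivation:
internal I2 with children ['I1', 'B']
  internal I1 with children ['I0', 'S']
    internal I0 with children ['X', 'N', 'C', 'Y']
      leaf 'X' → 'X'
      leaf 'N' → 'N'
      leaf 'C' → 'C'
      leaf 'Y' → 'Y'
    → '(X,N,C,Y)'
    leaf 'S' → 'S'
  → '((X,N,C,Y),S)'
  leaf 'B' → 'B'
→ '(((X,N,C,Y),S),B)'
Final: (((X,N,C,Y),S),B);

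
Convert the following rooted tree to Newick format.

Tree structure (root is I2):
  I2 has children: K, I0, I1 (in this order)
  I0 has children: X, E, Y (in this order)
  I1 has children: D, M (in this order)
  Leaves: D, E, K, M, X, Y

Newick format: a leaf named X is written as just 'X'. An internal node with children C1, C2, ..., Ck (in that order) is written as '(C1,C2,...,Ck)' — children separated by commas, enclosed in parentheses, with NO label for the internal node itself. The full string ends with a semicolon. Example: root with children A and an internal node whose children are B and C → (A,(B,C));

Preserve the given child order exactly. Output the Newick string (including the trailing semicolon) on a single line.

Answer: (K,(X,E,Y),(D,M));

Derivation:
internal I2 with children ['K', 'I0', 'I1']
  leaf 'K' → 'K'
  internal I0 with children ['X', 'E', 'Y']
    leaf 'X' → 'X'
    leaf 'E' → 'E'
    leaf 'Y' → 'Y'
  → '(X,E,Y)'
  internal I1 with children ['D', 'M']
    leaf 'D' → 'D'
    leaf 'M' → 'M'
  → '(D,M)'
→ '(K,(X,E,Y),(D,M))'
Final: (K,(X,E,Y),(D,M));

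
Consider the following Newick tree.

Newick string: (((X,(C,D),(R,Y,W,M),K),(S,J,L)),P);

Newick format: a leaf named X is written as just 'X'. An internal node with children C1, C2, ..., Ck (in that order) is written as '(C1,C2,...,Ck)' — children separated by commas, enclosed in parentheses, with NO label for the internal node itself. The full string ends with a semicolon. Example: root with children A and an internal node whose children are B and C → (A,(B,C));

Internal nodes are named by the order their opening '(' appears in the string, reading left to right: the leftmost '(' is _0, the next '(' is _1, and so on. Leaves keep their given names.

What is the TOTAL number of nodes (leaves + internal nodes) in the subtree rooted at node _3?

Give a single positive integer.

Newick: (((X,(C,D),(R,Y,W,M),K),(S,J,L)),P);
Locate _3: it is the '(' at position 5 (the 4th '(' reading left to right).
Query: subtree rooted at _3
_3: subtree_size = 1 + 2
  C: subtree_size = 1 + 0
  D: subtree_size = 1 + 0
Total subtree size of _3: 3

Answer: 3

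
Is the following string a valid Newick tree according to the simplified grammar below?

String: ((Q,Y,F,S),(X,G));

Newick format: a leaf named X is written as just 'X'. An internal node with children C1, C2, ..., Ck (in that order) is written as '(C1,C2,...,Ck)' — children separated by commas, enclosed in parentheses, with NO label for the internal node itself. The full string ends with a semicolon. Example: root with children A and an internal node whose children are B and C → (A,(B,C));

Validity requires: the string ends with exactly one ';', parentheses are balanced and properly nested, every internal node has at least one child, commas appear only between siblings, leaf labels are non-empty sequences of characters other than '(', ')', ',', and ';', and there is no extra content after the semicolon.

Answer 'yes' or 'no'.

Answer: yes

Derivation:
Input: ((Q,Y,F,S),(X,G));
Paren balance: 3 '(' vs 3 ')' OK
Ends with single ';': True
Full parse: OK
Valid: True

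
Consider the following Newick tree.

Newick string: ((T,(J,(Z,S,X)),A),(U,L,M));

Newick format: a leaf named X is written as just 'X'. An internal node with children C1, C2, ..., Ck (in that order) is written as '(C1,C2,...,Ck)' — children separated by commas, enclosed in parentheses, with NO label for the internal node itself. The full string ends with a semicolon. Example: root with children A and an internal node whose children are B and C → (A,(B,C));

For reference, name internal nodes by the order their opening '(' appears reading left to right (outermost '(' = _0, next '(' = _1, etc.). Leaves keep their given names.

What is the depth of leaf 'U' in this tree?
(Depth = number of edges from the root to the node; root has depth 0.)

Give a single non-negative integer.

Answer: 2

Derivation:
Newick: ((T,(J,(Z,S,X)),A),(U,L,M));
Naming internals by '(' encounter order: outermost '(' = _0, next = _1, ...
Query node: U
Path from root: _0 -> _4 -> U
Depth of U: 2 (number of edges from root)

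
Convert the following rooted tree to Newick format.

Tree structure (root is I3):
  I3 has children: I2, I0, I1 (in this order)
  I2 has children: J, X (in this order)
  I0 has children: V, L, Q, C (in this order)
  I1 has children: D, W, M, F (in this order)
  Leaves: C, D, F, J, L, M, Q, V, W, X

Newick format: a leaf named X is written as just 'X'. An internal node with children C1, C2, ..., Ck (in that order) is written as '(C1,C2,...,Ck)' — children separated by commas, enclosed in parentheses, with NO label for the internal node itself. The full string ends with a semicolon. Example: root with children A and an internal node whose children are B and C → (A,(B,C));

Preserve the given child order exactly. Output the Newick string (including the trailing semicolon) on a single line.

internal I3 with children ['I2', 'I0', 'I1']
  internal I2 with children ['J', 'X']
    leaf 'J' → 'J'
    leaf 'X' → 'X'
  → '(J,X)'
  internal I0 with children ['V', 'L', 'Q', 'C']
    leaf 'V' → 'V'
    leaf 'L' → 'L'
    leaf 'Q' → 'Q'
    leaf 'C' → 'C'
  → '(V,L,Q,C)'
  internal I1 with children ['D', 'W', 'M', 'F']
    leaf 'D' → 'D'
    leaf 'W' → 'W'
    leaf 'M' → 'M'
    leaf 'F' → 'F'
  → '(D,W,M,F)'
→ '((J,X),(V,L,Q,C),(D,W,M,F))'
Final: ((J,X),(V,L,Q,C),(D,W,M,F));

Answer: ((J,X),(V,L,Q,C),(D,W,M,F));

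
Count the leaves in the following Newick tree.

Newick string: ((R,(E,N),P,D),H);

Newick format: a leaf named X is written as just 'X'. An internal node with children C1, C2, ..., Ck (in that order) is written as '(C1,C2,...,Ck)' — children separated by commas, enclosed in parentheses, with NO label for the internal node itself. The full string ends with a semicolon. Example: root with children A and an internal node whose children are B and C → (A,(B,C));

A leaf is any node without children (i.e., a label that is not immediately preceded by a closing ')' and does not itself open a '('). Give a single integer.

Answer: 6

Derivation:
Newick: ((R,(E,N),P,D),H);
Scan left-to-right; a leaf is any maximal label run not followed by '(':
  pos 2: leaf 'R' → count = 1
  pos 5: leaf 'E' → count = 2
  pos 7: leaf 'N' → count = 3
  pos 10: leaf 'P' → count = 4
  pos 12: leaf 'D' → count = 5
  pos 15: leaf 'H' → count = 6
Total leaves: 6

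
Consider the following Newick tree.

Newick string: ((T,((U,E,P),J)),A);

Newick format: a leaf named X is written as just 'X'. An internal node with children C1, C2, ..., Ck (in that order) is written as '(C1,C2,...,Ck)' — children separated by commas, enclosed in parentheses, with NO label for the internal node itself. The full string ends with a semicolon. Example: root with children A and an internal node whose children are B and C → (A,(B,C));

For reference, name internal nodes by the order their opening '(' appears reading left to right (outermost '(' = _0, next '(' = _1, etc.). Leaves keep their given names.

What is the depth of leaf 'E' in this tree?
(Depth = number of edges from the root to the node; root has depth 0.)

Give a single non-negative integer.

Answer: 4

Derivation:
Newick: ((T,((U,E,P),J)),A);
Naming internals by '(' encounter order: outermost '(' = _0, next = _1, ...
Query node: E
Path from root: _0 -> _1 -> _2 -> _3 -> E
Depth of E: 4 (number of edges from root)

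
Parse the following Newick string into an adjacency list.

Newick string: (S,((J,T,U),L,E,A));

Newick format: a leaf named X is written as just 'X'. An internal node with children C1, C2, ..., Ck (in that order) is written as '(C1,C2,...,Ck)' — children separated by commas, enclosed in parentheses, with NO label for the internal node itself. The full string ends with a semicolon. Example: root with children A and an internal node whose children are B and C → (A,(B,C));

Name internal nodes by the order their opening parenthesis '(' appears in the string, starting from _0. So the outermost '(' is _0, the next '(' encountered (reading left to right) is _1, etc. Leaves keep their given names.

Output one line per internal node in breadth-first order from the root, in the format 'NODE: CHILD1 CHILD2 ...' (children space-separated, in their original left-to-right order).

Answer: _0: S _1
_1: _2 L E A
_2: J T U

Derivation:
Input: (S,((J,T,U),L,E,A));
Scanning left-to-right, naming '(' by encounter order:
  pos 0: '(' -> open internal node _0 (depth 1)
  pos 3: '(' -> open internal node _1 (depth 2)
  pos 4: '(' -> open internal node _2 (depth 3)
  pos 10: ')' -> close internal node _2 (now at depth 2)
  pos 17: ')' -> close internal node _1 (now at depth 1)
  pos 18: ')' -> close internal node _0 (now at depth 0)
Total internal nodes: 3
BFS adjacency from root:
  _0: S _1
  _1: _2 L E A
  _2: J T U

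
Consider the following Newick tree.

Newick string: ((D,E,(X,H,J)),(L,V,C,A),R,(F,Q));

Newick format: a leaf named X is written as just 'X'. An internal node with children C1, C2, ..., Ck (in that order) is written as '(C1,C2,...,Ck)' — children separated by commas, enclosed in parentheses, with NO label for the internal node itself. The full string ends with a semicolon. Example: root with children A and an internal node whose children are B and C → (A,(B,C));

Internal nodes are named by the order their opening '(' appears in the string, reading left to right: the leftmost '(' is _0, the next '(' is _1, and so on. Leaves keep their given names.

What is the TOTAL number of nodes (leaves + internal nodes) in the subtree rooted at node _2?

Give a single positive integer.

Newick: ((D,E,(X,H,J)),(L,V,C,A),R,(F,Q));
Locate _2: it is the '(' at position 6 (the 3rd '(' reading left to right).
Query: subtree rooted at _2
_2: subtree_size = 1 + 3
  X: subtree_size = 1 + 0
  H: subtree_size = 1 + 0
  J: subtree_size = 1 + 0
Total subtree size of _2: 4

Answer: 4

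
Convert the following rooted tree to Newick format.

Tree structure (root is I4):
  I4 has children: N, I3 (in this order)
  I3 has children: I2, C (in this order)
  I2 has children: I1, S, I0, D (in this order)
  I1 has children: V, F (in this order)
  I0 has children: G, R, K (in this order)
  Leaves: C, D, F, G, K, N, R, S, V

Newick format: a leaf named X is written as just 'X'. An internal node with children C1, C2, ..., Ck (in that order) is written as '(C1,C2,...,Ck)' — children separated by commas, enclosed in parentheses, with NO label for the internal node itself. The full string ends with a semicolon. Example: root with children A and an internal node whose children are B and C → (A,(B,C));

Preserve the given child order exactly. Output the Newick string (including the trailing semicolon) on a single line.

Answer: (N,(((V,F),S,(G,R,K),D),C));

Derivation:
internal I4 with children ['N', 'I3']
  leaf 'N' → 'N'
  internal I3 with children ['I2', 'C']
    internal I2 with children ['I1', 'S', 'I0', 'D']
      internal I1 with children ['V', 'F']
        leaf 'V' → 'V'
        leaf 'F' → 'F'
      → '(V,F)'
      leaf 'S' → 'S'
      internal I0 with children ['G', 'R', 'K']
        leaf 'G' → 'G'
        leaf 'R' → 'R'
        leaf 'K' → 'K'
      → '(G,R,K)'
      leaf 'D' → 'D'
    → '((V,F),S,(G,R,K),D)'
    leaf 'C' → 'C'
  → '(((V,F),S,(G,R,K),D),C)'
→ '(N,(((V,F),S,(G,R,K),D),C))'
Final: (N,(((V,F),S,(G,R,K),D),C));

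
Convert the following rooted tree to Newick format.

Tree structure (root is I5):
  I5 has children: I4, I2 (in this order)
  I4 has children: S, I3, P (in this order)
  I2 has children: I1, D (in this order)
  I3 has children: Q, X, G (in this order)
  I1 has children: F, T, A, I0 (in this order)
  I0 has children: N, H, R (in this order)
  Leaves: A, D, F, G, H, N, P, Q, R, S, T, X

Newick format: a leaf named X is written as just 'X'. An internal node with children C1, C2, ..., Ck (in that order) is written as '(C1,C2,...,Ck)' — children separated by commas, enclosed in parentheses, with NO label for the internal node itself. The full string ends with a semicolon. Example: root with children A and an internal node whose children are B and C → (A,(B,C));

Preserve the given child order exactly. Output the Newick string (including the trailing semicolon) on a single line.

Answer: ((S,(Q,X,G),P),((F,T,A,(N,H,R)),D));

Derivation:
internal I5 with children ['I4', 'I2']
  internal I4 with children ['S', 'I3', 'P']
    leaf 'S' → 'S'
    internal I3 with children ['Q', 'X', 'G']
      leaf 'Q' → 'Q'
      leaf 'X' → 'X'
      leaf 'G' → 'G'
    → '(Q,X,G)'
    leaf 'P' → 'P'
  → '(S,(Q,X,G),P)'
  internal I2 with children ['I1', 'D']
    internal I1 with children ['F', 'T', 'A', 'I0']
      leaf 'F' → 'F'
      leaf 'T' → 'T'
      leaf 'A' → 'A'
      internal I0 with children ['N', 'H', 'R']
        leaf 'N' → 'N'
        leaf 'H' → 'H'
        leaf 'R' → 'R'
      → '(N,H,R)'
    → '(F,T,A,(N,H,R))'
    leaf 'D' → 'D'
  → '((F,T,A,(N,H,R)),D)'
→ '((S,(Q,X,G),P),((F,T,A,(N,H,R)),D))'
Final: ((S,(Q,X,G),P),((F,T,A,(N,H,R)),D));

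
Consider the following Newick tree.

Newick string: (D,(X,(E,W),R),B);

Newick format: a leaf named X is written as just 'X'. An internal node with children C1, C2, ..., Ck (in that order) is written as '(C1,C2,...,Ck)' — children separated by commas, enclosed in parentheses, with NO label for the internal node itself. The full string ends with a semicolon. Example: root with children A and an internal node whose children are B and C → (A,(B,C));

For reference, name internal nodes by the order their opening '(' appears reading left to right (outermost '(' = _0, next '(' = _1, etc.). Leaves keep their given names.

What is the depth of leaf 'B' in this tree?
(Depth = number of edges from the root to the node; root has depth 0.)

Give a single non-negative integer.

Newick: (D,(X,(E,W),R),B);
Naming internals by '(' encounter order: outermost '(' = _0, next = _1, ...
Query node: B
Path from root: _0 -> B
Depth of B: 1 (number of edges from root)

Answer: 1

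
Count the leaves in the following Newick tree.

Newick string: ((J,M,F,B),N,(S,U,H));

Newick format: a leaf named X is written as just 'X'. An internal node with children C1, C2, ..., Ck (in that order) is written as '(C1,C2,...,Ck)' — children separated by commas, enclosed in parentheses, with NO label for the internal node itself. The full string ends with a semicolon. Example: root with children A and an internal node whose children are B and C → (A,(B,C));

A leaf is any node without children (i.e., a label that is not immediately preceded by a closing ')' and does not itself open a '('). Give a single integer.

Answer: 8

Derivation:
Newick: ((J,M,F,B),N,(S,U,H));
Scan left-to-right; a leaf is any maximal label run not followed by '(':
  pos 2: leaf 'J' → count = 1
  pos 4: leaf 'M' → count = 2
  pos 6: leaf 'F' → count = 3
  pos 8: leaf 'B' → count = 4
  pos 11: leaf 'N' → count = 5
  pos 14: leaf 'S' → count = 6
  pos 16: leaf 'U' → count = 7
  pos 18: leaf 'H' → count = 8
Total leaves: 8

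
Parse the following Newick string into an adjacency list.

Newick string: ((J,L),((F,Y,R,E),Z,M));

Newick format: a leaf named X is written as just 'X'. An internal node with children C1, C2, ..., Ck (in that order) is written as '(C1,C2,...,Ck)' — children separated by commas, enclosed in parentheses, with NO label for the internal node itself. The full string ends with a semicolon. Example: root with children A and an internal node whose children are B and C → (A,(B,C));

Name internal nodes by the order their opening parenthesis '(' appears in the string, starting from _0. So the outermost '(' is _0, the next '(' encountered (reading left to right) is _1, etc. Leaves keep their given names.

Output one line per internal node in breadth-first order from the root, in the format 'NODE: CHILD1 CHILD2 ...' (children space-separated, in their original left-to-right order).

Answer: _0: _1 _2
_1: J L
_2: _3 Z M
_3: F Y R E

Derivation:
Input: ((J,L),((F,Y,R,E),Z,M));
Scanning left-to-right, naming '(' by encounter order:
  pos 0: '(' -> open internal node _0 (depth 1)
  pos 1: '(' -> open internal node _1 (depth 2)
  pos 5: ')' -> close internal node _1 (now at depth 1)
  pos 7: '(' -> open internal node _2 (depth 2)
  pos 8: '(' -> open internal node _3 (depth 3)
  pos 16: ')' -> close internal node _3 (now at depth 2)
  pos 21: ')' -> close internal node _2 (now at depth 1)
  pos 22: ')' -> close internal node _0 (now at depth 0)
Total internal nodes: 4
BFS adjacency from root:
  _0: _1 _2
  _1: J L
  _2: _3 Z M
  _3: F Y R E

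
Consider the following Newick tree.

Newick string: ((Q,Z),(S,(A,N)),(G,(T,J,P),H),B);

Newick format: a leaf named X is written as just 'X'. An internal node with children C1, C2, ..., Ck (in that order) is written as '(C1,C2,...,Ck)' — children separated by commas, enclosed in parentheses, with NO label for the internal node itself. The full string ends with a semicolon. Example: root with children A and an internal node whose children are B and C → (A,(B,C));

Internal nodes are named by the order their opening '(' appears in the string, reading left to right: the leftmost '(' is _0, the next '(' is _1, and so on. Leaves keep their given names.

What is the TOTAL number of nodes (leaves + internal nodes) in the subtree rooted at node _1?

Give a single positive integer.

Answer: 3

Derivation:
Newick: ((Q,Z),(S,(A,N)),(G,(T,J,P),H),B);
Locate _1: it is the '(' at position 1 (the 2nd '(' reading left to right).
Query: subtree rooted at _1
_1: subtree_size = 1 + 2
  Q: subtree_size = 1 + 0
  Z: subtree_size = 1 + 0
Total subtree size of _1: 3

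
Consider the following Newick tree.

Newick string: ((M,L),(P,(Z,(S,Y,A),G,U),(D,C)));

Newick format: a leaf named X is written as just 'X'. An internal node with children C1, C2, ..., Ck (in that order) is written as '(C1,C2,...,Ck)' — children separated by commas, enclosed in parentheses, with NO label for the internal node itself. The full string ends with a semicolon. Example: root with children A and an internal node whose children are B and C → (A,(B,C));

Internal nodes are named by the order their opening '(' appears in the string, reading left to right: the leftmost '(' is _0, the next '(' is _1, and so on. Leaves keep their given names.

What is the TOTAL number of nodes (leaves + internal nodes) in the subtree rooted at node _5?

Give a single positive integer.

Answer: 3

Derivation:
Newick: ((M,L),(P,(Z,(S,Y,A),G,U),(D,C)));
Locate _5: it is the '(' at position 26 (the 6th '(' reading left to right).
Query: subtree rooted at _5
_5: subtree_size = 1 + 2
  D: subtree_size = 1 + 0
  C: subtree_size = 1 + 0
Total subtree size of _5: 3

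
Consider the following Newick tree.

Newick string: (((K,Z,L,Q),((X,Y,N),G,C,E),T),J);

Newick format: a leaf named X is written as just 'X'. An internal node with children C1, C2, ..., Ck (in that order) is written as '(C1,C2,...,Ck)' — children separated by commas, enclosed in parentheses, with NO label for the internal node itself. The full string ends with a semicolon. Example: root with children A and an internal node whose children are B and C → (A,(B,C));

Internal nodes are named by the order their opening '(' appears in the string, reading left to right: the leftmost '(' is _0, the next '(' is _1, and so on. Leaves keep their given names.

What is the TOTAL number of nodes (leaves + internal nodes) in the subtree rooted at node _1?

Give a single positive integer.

Newick: (((K,Z,L,Q),((X,Y,N),G,C,E),T),J);
Locate _1: it is the '(' at position 1 (the 2nd '(' reading left to right).
Query: subtree rooted at _1
_1: subtree_size = 1 + 14
  _2: subtree_size = 1 + 4
    K: subtree_size = 1 + 0
    Z: subtree_size = 1 + 0
    L: subtree_size = 1 + 0
    Q: subtree_size = 1 + 0
  _3: subtree_size = 1 + 7
    _4: subtree_size = 1 + 3
      X: subtree_size = 1 + 0
      Y: subtree_size = 1 + 0
      N: subtree_size = 1 + 0
    G: subtree_size = 1 + 0
    C: subtree_size = 1 + 0
    E: subtree_size = 1 + 0
  T: subtree_size = 1 + 0
Total subtree size of _1: 15

Answer: 15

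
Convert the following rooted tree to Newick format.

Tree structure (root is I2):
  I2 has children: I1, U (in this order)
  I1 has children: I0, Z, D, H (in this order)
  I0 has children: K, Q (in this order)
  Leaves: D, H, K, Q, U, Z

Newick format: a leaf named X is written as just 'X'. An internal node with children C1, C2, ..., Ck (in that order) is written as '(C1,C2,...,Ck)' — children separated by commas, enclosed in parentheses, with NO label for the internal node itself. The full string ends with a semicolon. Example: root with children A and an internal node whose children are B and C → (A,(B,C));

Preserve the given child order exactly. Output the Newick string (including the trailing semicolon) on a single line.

internal I2 with children ['I1', 'U']
  internal I1 with children ['I0', 'Z', 'D', 'H']
    internal I0 with children ['K', 'Q']
      leaf 'K' → 'K'
      leaf 'Q' → 'Q'
    → '(K,Q)'
    leaf 'Z' → 'Z'
    leaf 'D' → 'D'
    leaf 'H' → 'H'
  → '((K,Q),Z,D,H)'
  leaf 'U' → 'U'
→ '(((K,Q),Z,D,H),U)'
Final: (((K,Q),Z,D,H),U);

Answer: (((K,Q),Z,D,H),U);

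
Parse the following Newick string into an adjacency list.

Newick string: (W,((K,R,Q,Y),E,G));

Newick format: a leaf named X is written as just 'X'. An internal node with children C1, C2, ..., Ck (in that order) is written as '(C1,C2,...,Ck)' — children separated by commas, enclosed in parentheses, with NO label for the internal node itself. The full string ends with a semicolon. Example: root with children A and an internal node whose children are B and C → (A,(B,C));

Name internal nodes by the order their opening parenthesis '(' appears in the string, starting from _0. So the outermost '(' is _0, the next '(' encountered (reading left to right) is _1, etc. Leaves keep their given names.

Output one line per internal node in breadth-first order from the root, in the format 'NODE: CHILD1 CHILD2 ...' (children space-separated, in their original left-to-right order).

Input: (W,((K,R,Q,Y),E,G));
Scanning left-to-right, naming '(' by encounter order:
  pos 0: '(' -> open internal node _0 (depth 1)
  pos 3: '(' -> open internal node _1 (depth 2)
  pos 4: '(' -> open internal node _2 (depth 3)
  pos 12: ')' -> close internal node _2 (now at depth 2)
  pos 17: ')' -> close internal node _1 (now at depth 1)
  pos 18: ')' -> close internal node _0 (now at depth 0)
Total internal nodes: 3
BFS adjacency from root:
  _0: W _1
  _1: _2 E G
  _2: K R Q Y

Answer: _0: W _1
_1: _2 E G
_2: K R Q Y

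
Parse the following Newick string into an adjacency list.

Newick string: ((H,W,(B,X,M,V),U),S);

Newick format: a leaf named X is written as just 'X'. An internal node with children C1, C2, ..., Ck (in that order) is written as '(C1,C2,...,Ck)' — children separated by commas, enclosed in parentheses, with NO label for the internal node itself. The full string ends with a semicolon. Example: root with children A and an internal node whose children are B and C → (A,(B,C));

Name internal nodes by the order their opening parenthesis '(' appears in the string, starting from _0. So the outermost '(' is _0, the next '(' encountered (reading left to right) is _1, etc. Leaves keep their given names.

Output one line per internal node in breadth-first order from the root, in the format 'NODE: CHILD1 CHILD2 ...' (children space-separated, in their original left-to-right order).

Input: ((H,W,(B,X,M,V),U),S);
Scanning left-to-right, naming '(' by encounter order:
  pos 0: '(' -> open internal node _0 (depth 1)
  pos 1: '(' -> open internal node _1 (depth 2)
  pos 6: '(' -> open internal node _2 (depth 3)
  pos 14: ')' -> close internal node _2 (now at depth 2)
  pos 17: ')' -> close internal node _1 (now at depth 1)
  pos 20: ')' -> close internal node _0 (now at depth 0)
Total internal nodes: 3
BFS adjacency from root:
  _0: _1 S
  _1: H W _2 U
  _2: B X M V

Answer: _0: _1 S
_1: H W _2 U
_2: B X M V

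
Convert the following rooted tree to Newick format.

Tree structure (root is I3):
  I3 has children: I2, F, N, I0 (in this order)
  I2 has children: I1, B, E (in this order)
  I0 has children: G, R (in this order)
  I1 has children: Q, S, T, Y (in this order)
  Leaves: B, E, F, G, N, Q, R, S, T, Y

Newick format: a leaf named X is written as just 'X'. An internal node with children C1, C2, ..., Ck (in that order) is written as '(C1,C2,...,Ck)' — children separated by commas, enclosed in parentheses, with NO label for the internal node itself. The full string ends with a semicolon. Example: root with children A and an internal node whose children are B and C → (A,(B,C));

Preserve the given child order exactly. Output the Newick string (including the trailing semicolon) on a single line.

Answer: (((Q,S,T,Y),B,E),F,N,(G,R));

Derivation:
internal I3 with children ['I2', 'F', 'N', 'I0']
  internal I2 with children ['I1', 'B', 'E']
    internal I1 with children ['Q', 'S', 'T', 'Y']
      leaf 'Q' → 'Q'
      leaf 'S' → 'S'
      leaf 'T' → 'T'
      leaf 'Y' → 'Y'
    → '(Q,S,T,Y)'
    leaf 'B' → 'B'
    leaf 'E' → 'E'
  → '((Q,S,T,Y),B,E)'
  leaf 'F' → 'F'
  leaf 'N' → 'N'
  internal I0 with children ['G', 'R']
    leaf 'G' → 'G'
    leaf 'R' → 'R'
  → '(G,R)'
→ '(((Q,S,T,Y),B,E),F,N,(G,R))'
Final: (((Q,S,T,Y),B,E),F,N,(G,R));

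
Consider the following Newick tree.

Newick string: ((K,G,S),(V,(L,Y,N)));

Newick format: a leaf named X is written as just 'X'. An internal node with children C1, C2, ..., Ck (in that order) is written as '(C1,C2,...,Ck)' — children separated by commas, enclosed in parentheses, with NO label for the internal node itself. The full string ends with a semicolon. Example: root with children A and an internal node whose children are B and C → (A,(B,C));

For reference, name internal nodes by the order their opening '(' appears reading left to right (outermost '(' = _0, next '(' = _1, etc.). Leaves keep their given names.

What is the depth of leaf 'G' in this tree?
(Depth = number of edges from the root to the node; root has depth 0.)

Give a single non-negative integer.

Answer: 2

Derivation:
Newick: ((K,G,S),(V,(L,Y,N)));
Naming internals by '(' encounter order: outermost '(' = _0, next = _1, ...
Query node: G
Path from root: _0 -> _1 -> G
Depth of G: 2 (number of edges from root)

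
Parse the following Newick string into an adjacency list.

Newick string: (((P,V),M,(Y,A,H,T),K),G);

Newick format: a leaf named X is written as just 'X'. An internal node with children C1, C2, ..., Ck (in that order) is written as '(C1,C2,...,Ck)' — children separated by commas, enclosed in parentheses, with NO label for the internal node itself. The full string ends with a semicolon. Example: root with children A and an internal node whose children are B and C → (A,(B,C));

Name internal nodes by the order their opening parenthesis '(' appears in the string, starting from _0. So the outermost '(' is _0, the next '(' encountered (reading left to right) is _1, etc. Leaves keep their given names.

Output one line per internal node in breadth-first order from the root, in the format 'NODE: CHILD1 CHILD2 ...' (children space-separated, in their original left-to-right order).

Answer: _0: _1 G
_1: _2 M _3 K
_2: P V
_3: Y A H T

Derivation:
Input: (((P,V),M,(Y,A,H,T),K),G);
Scanning left-to-right, naming '(' by encounter order:
  pos 0: '(' -> open internal node _0 (depth 1)
  pos 1: '(' -> open internal node _1 (depth 2)
  pos 2: '(' -> open internal node _2 (depth 3)
  pos 6: ')' -> close internal node _2 (now at depth 2)
  pos 10: '(' -> open internal node _3 (depth 3)
  pos 18: ')' -> close internal node _3 (now at depth 2)
  pos 21: ')' -> close internal node _1 (now at depth 1)
  pos 24: ')' -> close internal node _0 (now at depth 0)
Total internal nodes: 4
BFS adjacency from root:
  _0: _1 G
  _1: _2 M _3 K
  _2: P V
  _3: Y A H T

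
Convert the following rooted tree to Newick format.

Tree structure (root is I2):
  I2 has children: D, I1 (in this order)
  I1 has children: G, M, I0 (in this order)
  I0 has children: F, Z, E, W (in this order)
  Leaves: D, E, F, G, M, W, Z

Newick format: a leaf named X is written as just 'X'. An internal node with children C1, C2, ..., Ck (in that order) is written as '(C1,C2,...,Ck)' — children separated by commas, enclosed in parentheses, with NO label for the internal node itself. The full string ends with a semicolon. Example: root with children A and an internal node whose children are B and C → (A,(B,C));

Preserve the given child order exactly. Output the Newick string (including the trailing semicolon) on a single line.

Answer: (D,(G,M,(F,Z,E,W)));

Derivation:
internal I2 with children ['D', 'I1']
  leaf 'D' → 'D'
  internal I1 with children ['G', 'M', 'I0']
    leaf 'G' → 'G'
    leaf 'M' → 'M'
    internal I0 with children ['F', 'Z', 'E', 'W']
      leaf 'F' → 'F'
      leaf 'Z' → 'Z'
      leaf 'E' → 'E'
      leaf 'W' → 'W'
    → '(F,Z,E,W)'
  → '(G,M,(F,Z,E,W))'
→ '(D,(G,M,(F,Z,E,W)))'
Final: (D,(G,M,(F,Z,E,W)));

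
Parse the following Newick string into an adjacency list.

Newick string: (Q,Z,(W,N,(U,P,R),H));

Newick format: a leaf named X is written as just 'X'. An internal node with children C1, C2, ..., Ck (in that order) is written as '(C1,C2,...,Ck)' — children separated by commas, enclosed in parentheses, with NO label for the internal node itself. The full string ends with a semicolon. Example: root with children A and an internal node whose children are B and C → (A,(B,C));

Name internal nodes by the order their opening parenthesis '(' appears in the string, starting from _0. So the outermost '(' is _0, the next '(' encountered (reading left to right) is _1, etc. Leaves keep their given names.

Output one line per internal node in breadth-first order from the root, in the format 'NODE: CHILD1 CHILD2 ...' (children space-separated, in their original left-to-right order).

Input: (Q,Z,(W,N,(U,P,R),H));
Scanning left-to-right, naming '(' by encounter order:
  pos 0: '(' -> open internal node _0 (depth 1)
  pos 5: '(' -> open internal node _1 (depth 2)
  pos 10: '(' -> open internal node _2 (depth 3)
  pos 16: ')' -> close internal node _2 (now at depth 2)
  pos 19: ')' -> close internal node _1 (now at depth 1)
  pos 20: ')' -> close internal node _0 (now at depth 0)
Total internal nodes: 3
BFS adjacency from root:
  _0: Q Z _1
  _1: W N _2 H
  _2: U P R

Answer: _0: Q Z _1
_1: W N _2 H
_2: U P R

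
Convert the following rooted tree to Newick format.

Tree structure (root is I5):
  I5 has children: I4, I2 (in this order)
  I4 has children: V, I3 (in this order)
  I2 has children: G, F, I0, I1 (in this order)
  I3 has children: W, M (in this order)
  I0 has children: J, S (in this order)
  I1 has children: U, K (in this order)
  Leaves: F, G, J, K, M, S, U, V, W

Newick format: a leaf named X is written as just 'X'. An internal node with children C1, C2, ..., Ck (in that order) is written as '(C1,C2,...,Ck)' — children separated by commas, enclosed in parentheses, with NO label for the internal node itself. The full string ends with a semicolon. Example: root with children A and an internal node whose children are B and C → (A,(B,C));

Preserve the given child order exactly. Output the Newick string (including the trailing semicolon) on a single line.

Answer: ((V,(W,M)),(G,F,(J,S),(U,K)));

Derivation:
internal I5 with children ['I4', 'I2']
  internal I4 with children ['V', 'I3']
    leaf 'V' → 'V'
    internal I3 with children ['W', 'M']
      leaf 'W' → 'W'
      leaf 'M' → 'M'
    → '(W,M)'
  → '(V,(W,M))'
  internal I2 with children ['G', 'F', 'I0', 'I1']
    leaf 'G' → 'G'
    leaf 'F' → 'F'
    internal I0 with children ['J', 'S']
      leaf 'J' → 'J'
      leaf 'S' → 'S'
    → '(J,S)'
    internal I1 with children ['U', 'K']
      leaf 'U' → 'U'
      leaf 'K' → 'K'
    → '(U,K)'
  → '(G,F,(J,S),(U,K))'
→ '((V,(W,M)),(G,F,(J,S),(U,K)))'
Final: ((V,(W,M)),(G,F,(J,S),(U,K)));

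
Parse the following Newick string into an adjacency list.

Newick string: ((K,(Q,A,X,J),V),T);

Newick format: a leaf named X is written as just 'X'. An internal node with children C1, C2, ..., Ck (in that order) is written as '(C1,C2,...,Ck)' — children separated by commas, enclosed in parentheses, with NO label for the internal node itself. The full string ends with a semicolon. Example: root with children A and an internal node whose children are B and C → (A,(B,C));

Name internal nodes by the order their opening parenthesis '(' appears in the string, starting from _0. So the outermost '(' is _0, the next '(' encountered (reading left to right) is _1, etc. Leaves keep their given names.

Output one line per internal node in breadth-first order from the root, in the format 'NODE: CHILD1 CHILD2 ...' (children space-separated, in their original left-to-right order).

Answer: _0: _1 T
_1: K _2 V
_2: Q A X J

Derivation:
Input: ((K,(Q,A,X,J),V),T);
Scanning left-to-right, naming '(' by encounter order:
  pos 0: '(' -> open internal node _0 (depth 1)
  pos 1: '(' -> open internal node _1 (depth 2)
  pos 4: '(' -> open internal node _2 (depth 3)
  pos 12: ')' -> close internal node _2 (now at depth 2)
  pos 15: ')' -> close internal node _1 (now at depth 1)
  pos 18: ')' -> close internal node _0 (now at depth 0)
Total internal nodes: 3
BFS adjacency from root:
  _0: _1 T
  _1: K _2 V
  _2: Q A X J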